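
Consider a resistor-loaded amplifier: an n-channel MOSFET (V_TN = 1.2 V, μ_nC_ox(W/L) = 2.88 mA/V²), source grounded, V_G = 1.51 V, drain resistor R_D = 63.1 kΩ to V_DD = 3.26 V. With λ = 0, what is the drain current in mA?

I_D = 0.0507 mA

V_GS = V_G = 1.51 V, so V_ov = 1.51 − 1.2 = 0.31 V.
Assume saturation: I_D = ½ k_n V_ov² = 0.5 × 2.88 × 0.31² = 0.138 mA, giving V_DS = V_DD − I_D R_D = 3.26 − 0.138 × 63.1 = -5.47 V.
But -5.47 V < V_ov = 0.31 V, so the device is actually in triode.
In triode I_D = k_n[V_ov V_DS − ½ V_DS²] and I_D = (V_DD − V_DS)/R_D. Equating: 90.9 V_DS² − 57.34 V_DS + 3.26 = 0, giving V_DS = 0.0632 V (the root below V_ov).
I_D = (3.26 − 0.0632) / 63.1 = 0.0507 mA.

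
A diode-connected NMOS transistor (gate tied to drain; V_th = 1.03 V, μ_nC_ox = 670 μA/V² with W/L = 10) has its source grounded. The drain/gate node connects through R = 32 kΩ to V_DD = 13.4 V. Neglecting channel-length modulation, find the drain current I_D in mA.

With gate tied to drain, V_GS = V_DS ≥ V_GS − V_th, so the device is in saturation.
k_n = μ_nC_ox · (W/L) = 6.7 mA/V².
KCL at the drain: ½ k_n (V_GS − V_th)² = (V_DD − V_GS)/R.
Let x = V_GS − 1.03. Then 107 x² + x − 12.37 = 0, giving x = 0.335 V (positive root), so V_GS = 1.37 V.
I_D = (V_DD − V_GS)/R = (13.4 − 1.37) / 32 = 0.376 mA.

I_D = 0.376 mA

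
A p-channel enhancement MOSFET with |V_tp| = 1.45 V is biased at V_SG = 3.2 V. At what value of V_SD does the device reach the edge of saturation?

V_SD,sat = 1.75 V

The boundary between triode and saturation is V_SD = V_SG − |V_tp| = V_ov.
V_ov = 3.2 − 1.45 = 1.75 V.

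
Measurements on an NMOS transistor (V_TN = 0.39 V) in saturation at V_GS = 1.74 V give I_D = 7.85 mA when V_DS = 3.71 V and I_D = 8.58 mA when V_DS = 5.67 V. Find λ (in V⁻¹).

With V_GS fixed, I_D ∝ (1 + λ V_DS) in saturation, so I_D2/I_D1 = (1 + λ V_DS2)/(1 + λ V_DS1).
8.58/7.85 = 1.093 = (1 + 5.67 λ)/(1 + 3.71 λ).
Solving: λ (I_D1 V_DS2 − I_D2 V_DS1) = I_D2 − I_D1, so λ = (8.58 − 7.85) / (7.85 × 5.67 − 8.58 × 3.71) = 0.73 / 12.7 = 0.0576 V⁻¹.

λ = 0.0576 V⁻¹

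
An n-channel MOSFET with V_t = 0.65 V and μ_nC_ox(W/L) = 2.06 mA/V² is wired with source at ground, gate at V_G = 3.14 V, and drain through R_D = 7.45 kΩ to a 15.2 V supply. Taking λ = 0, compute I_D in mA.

I_D = 1.98 mA

V_GS = V_G = 3.14 V, so V_ov = 3.14 − 0.65 = 2.49 V.
Assume saturation: I_D = ½ k_n V_ov² = 0.5 × 2.06 × 2.49² = 6.39 mA, giving V_DS = V_DD − I_D R_D = 15.2 − 6.39 × 7.45 = -32.4 V.
But -32.4 V < V_ov = 2.49 V, so the device is actually in triode.
In triode I_D = k_n[V_ov V_DS − ½ V_DS²] and I_D = (V_DD − V_DS)/R_D. Equating: 7.67 V_DS² − 39.21 V_DS + 15.2 = 0, giving V_DS = 0.423 V (the root below V_ov).
I_D = (15.2 − 0.423) / 7.45 = 1.98 mA.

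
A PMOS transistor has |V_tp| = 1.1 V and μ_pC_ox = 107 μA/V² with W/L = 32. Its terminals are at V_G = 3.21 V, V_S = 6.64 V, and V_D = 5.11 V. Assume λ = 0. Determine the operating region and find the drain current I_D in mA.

V_SG = V_S − V_G = 6.64 − 3.21 = 3.43 V; V_SD = V_S − V_D = 6.64 − 5.11 = 1.53 V.
k_p = μ_pC_ox · (W/L) = 3.424 mA/V².
V_ov = V_SG − |V_tp| = 3.43 − 1.1 = 2.33 V.
Since V_SD = 1.53 V < V_ov = 2.33 V, the device is in the triode region.
I_D = k_p [V_ov · V_SD − ½ V_SD²] = 3.424 × [2.33 × 1.53 − 0.5 × 1.53²] = 8.2 mA.

Triode; I_D = 8.20 mA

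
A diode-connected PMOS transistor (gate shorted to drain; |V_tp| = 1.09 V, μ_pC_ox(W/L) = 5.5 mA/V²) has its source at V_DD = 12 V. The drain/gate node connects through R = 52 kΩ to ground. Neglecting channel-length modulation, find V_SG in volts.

V_SG = 1.36 V

With gate tied to drain, V_SG = V_SD ≥ V_SG − |V_tp|, so the device is in saturation.
KCL at the drain: ½ k_p (V_SG − |V_tp|)² = (V_DD − V_SG)/R.
Let x = V_SG − 1.09. Then 143 x² + x − 10.91 = 0, giving x = 0.273 V (positive root), so V_SG = 1.36 V.
I_D = (V_DD − V_SG)/R = (12 − 1.36) / 52 = 0.205 mA.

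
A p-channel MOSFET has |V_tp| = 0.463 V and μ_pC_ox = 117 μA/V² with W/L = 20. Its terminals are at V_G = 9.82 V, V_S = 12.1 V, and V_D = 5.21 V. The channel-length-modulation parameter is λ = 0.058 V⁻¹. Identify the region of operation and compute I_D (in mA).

Saturation; I_D = 5.41 mA

V_SG = V_S − V_G = 12.1 − 9.82 = 2.28 V; V_SD = V_S − V_D = 12.1 − 5.21 = 6.89 V.
k_p = μ_pC_ox · (W/L) = 2.34 mA/V².
V_ov = V_SG − |V_tp| = 2.28 − 0.463 = 1.82 V.
Since V_SD = 6.89 V ≥ V_ov = 1.82 V, the device is in saturation.
I_D = ½ k_p V_ov² (1 + λ V_SD) = 0.5 × 2.34 × 1.82² × (1 + 0.058 × 6.89) = 5.41 mA.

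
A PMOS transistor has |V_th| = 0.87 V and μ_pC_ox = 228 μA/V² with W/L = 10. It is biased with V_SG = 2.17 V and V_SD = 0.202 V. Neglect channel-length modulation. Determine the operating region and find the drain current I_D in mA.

k_p = μ_pC_ox · (W/L) = 2.28 mA/V².
V_ov = V_SG − |V_th| = 2.17 − 0.87 = 1.3 V.
Since V_SD = 0.202 V < V_ov = 1.3 V, the device is in the triode region.
I_D = k_p [V_ov · V_SD − ½ V_SD²] = 2.28 × [1.3 × 0.202 − 0.5 × 0.202²] = 0.552 mA.

Triode; I_D = 0.552 mA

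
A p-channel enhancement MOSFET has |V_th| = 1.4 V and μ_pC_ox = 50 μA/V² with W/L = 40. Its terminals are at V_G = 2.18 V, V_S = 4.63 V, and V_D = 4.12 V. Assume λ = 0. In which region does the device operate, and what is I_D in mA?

V_SG = V_S − V_G = 4.63 − 2.18 = 2.45 V; V_SD = V_S − V_D = 4.63 − 4.12 = 0.51 V.
k_p = μ_pC_ox · (W/L) = 2 mA/V².
V_ov = V_SG − |V_th| = 2.45 − 1.4 = 1.05 V.
Since V_SD = 0.51 V < V_ov = 1.05 V, the device is in the triode region.
I_D = k_p [V_ov · V_SD − ½ V_SD²] = 2 × [1.05 × 0.51 − 0.5 × 0.51²] = 0.811 mA.

Triode; I_D = 0.811 mA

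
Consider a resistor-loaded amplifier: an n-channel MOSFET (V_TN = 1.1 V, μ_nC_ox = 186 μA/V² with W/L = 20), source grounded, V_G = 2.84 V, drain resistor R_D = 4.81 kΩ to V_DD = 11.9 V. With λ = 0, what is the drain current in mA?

V_GS = V_G = 2.84 V, so V_ov = 2.84 − 1.1 = 1.74 V.
k_n = μ_nC_ox · (W/L) = 3.72 mA/V².
Assume saturation: I_D = ½ k_n V_ov² = 0.5 × 3.72 × 1.74² = 5.63 mA, giving V_DS = V_DD − I_D R_D = 11.9 − 5.63 × 4.81 = -15.2 V.
But -15.2 V < V_ov = 1.74 V, so the device is actually in triode.
In triode I_D = k_n[V_ov V_DS − ½ V_DS²] and I_D = (V_DD − V_DS)/R_D. Equating: 8.95 V_DS² − 32.13 V_DS + 11.9 = 0, giving V_DS = 0.419 V (the root below V_ov).
I_D = (11.9 − 0.419) / 4.81 = 2.39 mA.

I_D = 2.39 mA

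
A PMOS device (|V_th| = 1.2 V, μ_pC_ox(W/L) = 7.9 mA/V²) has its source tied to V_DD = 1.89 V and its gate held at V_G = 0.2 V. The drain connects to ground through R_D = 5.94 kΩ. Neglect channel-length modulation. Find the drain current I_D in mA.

V_SG = V_DD − V_G = 1.89 − 0.2 = 1.69 V, so V_ov = 1.69 − 1.2 = 0.49 V.
Assume saturation: I_D = ½ k_p V_ov² = 0.5 × 7.9 × 0.49² = 0.948 mA, giving V_SD = V_DD − I_D R_D = 1.89 − 0.948 × 5.94 = -3.74 V.
But -3.74 V < V_ov = 0.49 V, so the device is actually in triode.
In triode I_D = k_p[V_ov V_SD − ½ V_SD²] and I_D = (V_DD − V_SD)/R_D. Equating: 23.5 V_SD² − 23.99 V_SD + 1.89 = 0, giving V_SD = 0.086 V (the root below V_ov).
I_D = (1.89 − 0.086) / 5.94 = 0.304 mA.

I_D = 0.304 mA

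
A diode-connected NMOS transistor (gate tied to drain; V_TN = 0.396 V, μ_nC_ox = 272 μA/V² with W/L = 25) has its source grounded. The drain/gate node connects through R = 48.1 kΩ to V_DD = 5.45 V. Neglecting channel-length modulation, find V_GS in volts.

With gate tied to drain, V_GS = V_DS ≥ V_GS − V_TN, so the device is in saturation.
k_n = μ_nC_ox · (W/L) = 6.8 mA/V².
KCL at the drain: ½ k_n (V_GS − V_TN)² = (V_DD − V_GS)/R.
Let x = V_GS − 0.396. Then 164 x² + x − 5.054 = 0, giving x = 0.173 V (positive root), so V_GS = 0.569 V.
I_D = (V_DD − V_GS)/R = (5.45 − 0.569) / 48.1 = 0.101 mA.

V_GS = 0.569 V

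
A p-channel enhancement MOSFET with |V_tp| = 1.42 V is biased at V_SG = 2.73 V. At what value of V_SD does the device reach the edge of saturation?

The boundary between triode and saturation is V_SD = V_SG − |V_tp| = V_ov.
V_ov = 2.73 − 1.42 = 1.31 V.

V_SD,sat = 1.31 V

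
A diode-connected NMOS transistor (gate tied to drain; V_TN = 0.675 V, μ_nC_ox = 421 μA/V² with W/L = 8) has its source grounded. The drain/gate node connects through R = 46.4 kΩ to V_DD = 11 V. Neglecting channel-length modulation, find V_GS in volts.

V_GS = 1.03 V

With gate tied to drain, V_GS = V_DS ≥ V_GS − V_TN, so the device is in saturation.
k_n = μ_nC_ox · (W/L) = 3.368 mA/V².
KCL at the drain: ½ k_n (V_GS − V_TN)² = (V_DD − V_GS)/R.
Let x = V_GS − 0.675. Then 78.1 x² + x − 10.32 = 0, giving x = 0.357 V (positive root), so V_GS = 1.03 V.
I_D = (V_DD − V_GS)/R = (11 − 1.03) / 46.4 = 0.215 mA.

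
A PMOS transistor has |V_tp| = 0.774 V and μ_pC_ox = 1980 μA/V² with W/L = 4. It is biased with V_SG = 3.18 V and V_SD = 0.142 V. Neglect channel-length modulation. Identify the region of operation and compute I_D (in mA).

k_p = μ_pC_ox · (W/L) = 7.92 mA/V².
V_ov = V_SG − |V_tp| = 3.18 − 0.774 = 2.41 V.
Since V_SD = 0.142 V < V_ov = 2.41 V, the device is in the triode region.
I_D = k_p [V_ov · V_SD − ½ V_SD²] = 7.92 × [2.41 × 0.142 − 0.5 × 0.142²] = 2.63 mA.

Triode; I_D = 2.63 mA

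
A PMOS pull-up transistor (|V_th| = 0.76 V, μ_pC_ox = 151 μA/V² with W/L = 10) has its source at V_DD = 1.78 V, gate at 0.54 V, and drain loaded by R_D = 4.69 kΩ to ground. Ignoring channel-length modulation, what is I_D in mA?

I_D = 0.174 mA

V_SG = V_DD − V_G = 1.78 − 0.54 = 1.24 V, so V_ov = 1.24 − 0.76 = 0.48 V.
k_p = μ_pC_ox · (W/L) = 1.51 mA/V².
Assume saturation: I_D = ½ k_p V_ov² = 0.5 × 1.51 × 0.48² = 0.174 mA, giving V_SD = V_DD − I_D R_D = 1.78 − 0.174 × 4.69 = 0.964 V.
V_SD = 0.964 V ≥ V_ov = 0.48 V, confirming saturation.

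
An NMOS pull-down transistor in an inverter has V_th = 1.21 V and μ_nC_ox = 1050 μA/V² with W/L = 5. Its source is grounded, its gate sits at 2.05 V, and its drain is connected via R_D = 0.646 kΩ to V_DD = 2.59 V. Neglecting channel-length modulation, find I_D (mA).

I_D = 1.85 mA

V_GS = V_G = 2.05 V, so V_ov = 2.05 − 1.21 = 0.84 V.
k_n = μ_nC_ox · (W/L) = 5.25 mA/V².
Assume saturation: I_D = ½ k_n V_ov² = 0.5 × 5.25 × 0.84² = 1.85 mA, giving V_DS = V_DD − I_D R_D = 2.59 − 1.85 × 0.646 = 1.39 V.
V_DS = 1.39 V ≥ V_ov = 0.84 V, confirming saturation.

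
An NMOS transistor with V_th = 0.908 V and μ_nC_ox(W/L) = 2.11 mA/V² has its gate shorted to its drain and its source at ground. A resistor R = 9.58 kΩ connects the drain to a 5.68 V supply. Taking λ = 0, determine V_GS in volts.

With gate tied to drain, V_GS = V_DS ≥ V_GS − V_th, so the device is in saturation.
KCL at the drain: ½ k_n (V_GS − V_th)² = (V_DD − V_GS)/R.
Let x = V_GS − 0.908. Then 10.1 x² + x − 4.772 = 0, giving x = 0.639 V (positive root), so V_GS = 1.55 V.
I_D = (V_DD − V_GS)/R = (5.68 − 1.55) / 9.58 = 0.431 mA.

V_GS = 1.55 V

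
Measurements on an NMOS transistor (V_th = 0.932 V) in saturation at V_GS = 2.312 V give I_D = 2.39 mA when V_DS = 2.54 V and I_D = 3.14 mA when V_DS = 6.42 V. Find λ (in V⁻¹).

With V_GS fixed, I_D ∝ (1 + λ V_DS) in saturation, so I_D2/I_D1 = (1 + λ V_DS2)/(1 + λ V_DS1).
3.14/2.39 = 1.314 = (1 + 6.42 λ)/(1 + 2.54 λ).
Solving: λ (I_D1 V_DS2 − I_D2 V_DS1) = I_D2 − I_D1, so λ = (3.14 − 2.39) / (2.39 × 6.42 − 3.14 × 2.54) = 0.75 / 7.37 = 0.102 V⁻¹.

λ = 0.102 V⁻¹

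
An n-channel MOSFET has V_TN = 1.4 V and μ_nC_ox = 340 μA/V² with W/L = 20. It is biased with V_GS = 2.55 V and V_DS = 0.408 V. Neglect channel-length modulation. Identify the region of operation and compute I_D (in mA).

Triode; I_D = 2.62 mA

k_n = μ_nC_ox · (W/L) = 6.8 mA/V².
V_ov = V_GS − V_TN = 2.55 − 1.4 = 1.15 V.
Since V_DS = 0.408 V < V_ov = 1.15 V, the device is in the triode region.
I_D = k_n [V_ov · V_DS − ½ V_DS²] = 6.8 × [1.15 × 0.408 − 0.5 × 0.408²] = 2.62 mA.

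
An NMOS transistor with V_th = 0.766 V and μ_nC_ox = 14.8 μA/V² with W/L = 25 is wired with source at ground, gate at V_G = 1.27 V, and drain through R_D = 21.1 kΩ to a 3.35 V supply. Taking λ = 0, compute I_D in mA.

V_GS = V_G = 1.27 V, so V_ov = 1.27 − 0.766 = 0.504 V.
k_n = μ_nC_ox · (W/L) = 0.37 mA/V².
Assume saturation: I_D = ½ k_n V_ov² = 0.5 × 0.37 × 0.504² = 0.047 mA, giving V_DS = V_DD − I_D R_D = 3.35 − 0.047 × 21.1 = 2.36 V.
V_DS = 2.36 V ≥ V_ov = 0.504 V, confirming saturation.

I_D = 0.0470 mA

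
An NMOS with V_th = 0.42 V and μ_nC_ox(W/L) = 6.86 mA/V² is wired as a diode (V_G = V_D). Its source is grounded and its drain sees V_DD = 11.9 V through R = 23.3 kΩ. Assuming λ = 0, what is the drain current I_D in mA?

I_D = 0.477 mA

With gate tied to drain, V_GS = V_DS ≥ V_GS − V_th, so the device is in saturation.
KCL at the drain: ½ k_n (V_GS − V_th)² = (V_DD − V_GS)/R.
Let x = V_GS − 0.42. Then 79.9 x² + x − 11.48 = 0, giving x = 0.373 V (positive root), so V_GS = 0.793 V.
I_D = (V_DD − V_GS)/R = (11.9 − 0.793) / 23.3 = 0.477 mA.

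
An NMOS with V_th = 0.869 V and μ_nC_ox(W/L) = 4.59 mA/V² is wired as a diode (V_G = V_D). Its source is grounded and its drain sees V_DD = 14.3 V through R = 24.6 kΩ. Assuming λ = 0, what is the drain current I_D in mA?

I_D = 0.527 mA

With gate tied to drain, V_GS = V_DS ≥ V_GS − V_th, so the device is in saturation.
KCL at the drain: ½ k_n (V_GS − V_th)² = (V_DD − V_GS)/R.
Let x = V_GS − 0.869. Then 56.5 x² + x − 13.43 = 0, giving x = 0.479 V (positive root), so V_GS = 1.35 V.
I_D = (V_DD − V_GS)/R = (14.3 − 1.35) / 24.6 = 0.527 mA.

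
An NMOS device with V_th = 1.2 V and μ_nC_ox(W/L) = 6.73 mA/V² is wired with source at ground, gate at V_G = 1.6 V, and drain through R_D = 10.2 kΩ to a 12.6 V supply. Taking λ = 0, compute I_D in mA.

V_GS = V_G = 1.6 V, so V_ov = 1.6 − 1.2 = 0.4 V.
Assume saturation: I_D = ½ k_n V_ov² = 0.5 × 6.73 × 0.4² = 0.538 mA, giving V_DS = V_DD − I_D R_D = 12.6 − 0.538 × 10.2 = 7.11 V.
V_DS = 7.11 V ≥ V_ov = 0.4 V, confirming saturation.

I_D = 0.538 mA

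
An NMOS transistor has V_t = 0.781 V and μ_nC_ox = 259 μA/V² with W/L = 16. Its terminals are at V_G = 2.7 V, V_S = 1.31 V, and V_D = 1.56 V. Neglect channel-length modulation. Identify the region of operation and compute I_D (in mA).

Triode; I_D = 0.501 mA

V_GS = V_G − V_S = 2.7 − 1.31 = 1.39 V; V_DS = V_D − V_S = 1.56 − 1.31 = 0.25 V.
k_n = μ_nC_ox · (W/L) = 4.144 mA/V².
V_ov = V_GS − V_t = 1.39 − 0.781 = 0.609 V.
Since V_DS = 0.25 V < V_ov = 0.609 V, the device is in the triode region.
I_D = k_n [V_ov · V_DS − ½ V_DS²] = 4.144 × [0.609 × 0.25 − 0.5 × 0.25²] = 0.501 mA.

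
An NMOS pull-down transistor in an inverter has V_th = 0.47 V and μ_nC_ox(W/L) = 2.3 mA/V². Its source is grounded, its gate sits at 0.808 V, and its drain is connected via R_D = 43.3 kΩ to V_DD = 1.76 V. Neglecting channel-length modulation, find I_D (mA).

V_GS = V_G = 0.808 V, so V_ov = 0.808 − 0.47 = 0.338 V.
Assume saturation: I_D = ½ k_n V_ov² = 0.5 × 2.3 × 0.338² = 0.131 mA, giving V_DS = V_DD − I_D R_D = 1.76 − 0.131 × 43.3 = -3.93 V.
But -3.93 V < V_ov = 0.338 V, so the device is actually in triode.
In triode I_D = k_n[V_ov V_DS − ½ V_DS²] and I_D = (V_DD − V_DS)/R_D. Equating: 49.8 V_DS² − 34.66 V_DS + 1.76 = 0, giving V_DS = 0.0551 V (the root below V_ov).
I_D = (1.76 − 0.0551) / 43.3 = 0.0394 mA.

I_D = 0.0394 mA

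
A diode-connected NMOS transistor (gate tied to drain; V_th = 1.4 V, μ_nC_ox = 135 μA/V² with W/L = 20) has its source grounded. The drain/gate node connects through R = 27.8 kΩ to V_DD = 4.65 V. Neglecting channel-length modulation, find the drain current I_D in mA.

I_D = 0.107 mA

With gate tied to drain, V_GS = V_DS ≥ V_GS − V_th, so the device is in saturation.
k_n = μ_nC_ox · (W/L) = 2.7 mA/V².
KCL at the drain: ½ k_n (V_GS − V_th)² = (V_DD − V_GS)/R.
Let x = V_GS − 1.4. Then 37.5 x² + x − 3.25 = 0, giving x = 0.281 V (positive root), so V_GS = 1.68 V.
I_D = (V_DD − V_GS)/R = (4.65 − 1.68) / 27.8 = 0.107 mA.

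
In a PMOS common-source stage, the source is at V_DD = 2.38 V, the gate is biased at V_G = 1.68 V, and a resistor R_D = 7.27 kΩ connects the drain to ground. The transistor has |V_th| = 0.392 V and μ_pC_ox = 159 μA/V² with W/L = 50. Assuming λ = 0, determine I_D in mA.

V_SG = V_DD − V_G = 2.38 − 1.68 = 0.7 V, so V_ov = 0.7 − 0.392 = 0.308 V.
k_p = μ_pC_ox · (W/L) = 7.95 mA/V².
Assume saturation: I_D = ½ k_p V_ov² = 0.5 × 7.95 × 0.308² = 0.377 mA, giving V_SD = V_DD − I_D R_D = 2.38 − 0.377 × 7.27 = -0.361 V.
But -0.361 V < V_ov = 0.308 V, so the device is actually in triode.
In triode I_D = k_p[V_ov V_SD − ½ V_SD²] and I_D = (V_DD − V_SD)/R_D. Equating: 28.9 V_SD² − 18.8 V_SD + 2.38 = 0, giving V_SD = 0.172 V (the root below V_ov).
I_D = (2.38 − 0.172) / 7.27 = 0.304 mA.

I_D = 0.304 mA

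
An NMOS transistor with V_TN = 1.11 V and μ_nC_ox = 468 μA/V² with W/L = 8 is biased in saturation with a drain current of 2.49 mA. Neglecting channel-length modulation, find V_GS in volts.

k_n = μ_nC_ox · (W/L) = 3.744 mA/V².
In saturation I_D = ½ k_n (V_GS − V_TN)², so V_GS − V_TN = √(2 I_D / k_n) = √(2 × 2.49 / 3.744) = 1.15 V.
V_GS = 1.11 + 1.15 = 2.26 V.

V_GS = 2.26 V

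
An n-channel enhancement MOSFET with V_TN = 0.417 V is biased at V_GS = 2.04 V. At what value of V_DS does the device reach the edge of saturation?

The boundary between triode and saturation is V_DS = V_GS − V_TN = V_ov.
V_ov = 2.04 − 0.417 = 1.62 V.

V_DS,sat = 1.62 V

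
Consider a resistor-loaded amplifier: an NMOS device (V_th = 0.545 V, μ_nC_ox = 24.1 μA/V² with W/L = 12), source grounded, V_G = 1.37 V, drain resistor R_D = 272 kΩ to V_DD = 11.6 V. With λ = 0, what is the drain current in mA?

I_D = 0.0419 mA

V_GS = V_G = 1.37 V, so V_ov = 1.37 − 0.545 = 0.825 V.
k_n = μ_nC_ox · (W/L) = 0.2892 mA/V².
Assume saturation: I_D = ½ k_n V_ov² = 0.5 × 0.2892 × 0.825² = 0.0984 mA, giving V_DS = V_DD − I_D R_D = 11.6 − 0.0984 × 272 = -15.2 V.
But -15.2 V < V_ov = 0.825 V, so the device is actually in triode.
In triode I_D = k_n[V_ov V_DS − ½ V_DS²] and I_D = (V_DD − V_DS)/R_D. Equating: 39.3 V_DS² − 65.9 V_DS + 11.6 = 0, giving V_DS = 0.2 V (the root below V_ov).
I_D = (11.6 − 0.2) / 272 = 0.0419 mA.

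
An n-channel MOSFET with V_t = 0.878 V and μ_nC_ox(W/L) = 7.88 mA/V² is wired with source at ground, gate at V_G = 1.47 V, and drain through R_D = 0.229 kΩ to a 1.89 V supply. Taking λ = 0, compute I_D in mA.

V_GS = V_G = 1.47 V, so V_ov = 1.47 − 0.878 = 0.592 V.
Assume saturation: I_D = ½ k_n V_ov² = 0.5 × 7.88 × 0.592² = 1.38 mA, giving V_DS = V_DD − I_D R_D = 1.89 − 1.38 × 0.229 = 1.57 V.
V_DS = 1.57 V ≥ V_ov = 0.592 V, confirming saturation.

I_D = 1.38 mA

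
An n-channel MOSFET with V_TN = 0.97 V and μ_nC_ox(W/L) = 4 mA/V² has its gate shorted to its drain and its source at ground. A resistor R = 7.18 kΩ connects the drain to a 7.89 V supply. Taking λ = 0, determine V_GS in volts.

With gate tied to drain, V_GS = V_DS ≥ V_GS − V_TN, so the device is in saturation.
KCL at the drain: ½ k_n (V_GS − V_TN)² = (V_DD − V_GS)/R.
Let x = V_GS − 0.97. Then 14.4 x² + x − 6.92 = 0, giving x = 0.66 V (positive root), so V_GS = 1.63 V.
I_D = (V_DD − V_GS)/R = (7.89 − 1.63) / 7.18 = 0.872 mA.

V_GS = 1.63 V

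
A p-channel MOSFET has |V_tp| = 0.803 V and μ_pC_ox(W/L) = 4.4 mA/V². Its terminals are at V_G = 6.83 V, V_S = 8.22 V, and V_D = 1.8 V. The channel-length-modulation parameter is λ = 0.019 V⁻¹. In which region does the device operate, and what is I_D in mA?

Saturation; I_D = 0.851 mA

V_SG = V_S − V_G = 8.22 − 6.83 = 1.39 V; V_SD = V_S − V_D = 8.22 − 1.8 = 6.42 V.
V_ov = V_SG − |V_tp| = 1.39 − 0.803 = 0.587 V.
Since V_SD = 6.42 V ≥ V_ov = 0.587 V, the device is in saturation.
I_D = ½ k_p V_ov² (1 + λ V_SD) = 0.5 × 4.4 × 0.587² × (1 + 0.019 × 6.42) = 0.851 mA.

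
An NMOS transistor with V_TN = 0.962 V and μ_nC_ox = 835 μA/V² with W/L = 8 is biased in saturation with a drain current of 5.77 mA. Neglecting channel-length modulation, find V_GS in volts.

k_n = μ_nC_ox · (W/L) = 6.68 mA/V².
In saturation I_D = ½ k_n (V_GS − V_TN)², so V_GS − V_TN = √(2 I_D / k_n) = √(2 × 5.77 / 6.68) = 1.31 V.
V_GS = 0.962 + 1.31 = 2.28 V.

V_GS = 2.28 V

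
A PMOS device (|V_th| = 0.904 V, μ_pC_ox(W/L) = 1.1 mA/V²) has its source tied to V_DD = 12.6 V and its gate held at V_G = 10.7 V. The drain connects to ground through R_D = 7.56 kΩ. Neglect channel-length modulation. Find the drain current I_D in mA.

V_SG = V_DD − V_G = 12.6 − 10.7 = 1.9 V, so V_ov = 1.9 − 0.904 = 0.996 V.
Assume saturation: I_D = ½ k_p V_ov² = 0.5 × 1.1 × 0.996² = 0.546 mA, giving V_SD = V_DD − I_D R_D = 12.6 − 0.546 × 7.56 = 8.48 V.
V_SD = 8.48 V ≥ V_ov = 0.996 V, confirming saturation.

I_D = 0.546 mA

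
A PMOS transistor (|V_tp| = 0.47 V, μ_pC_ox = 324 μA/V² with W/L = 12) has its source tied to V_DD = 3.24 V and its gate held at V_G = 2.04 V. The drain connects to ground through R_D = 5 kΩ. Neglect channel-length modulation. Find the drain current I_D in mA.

I_D = 0.597 mA

V_SG = V_DD − V_G = 3.24 − 2.04 = 1.2 V, so V_ov = 1.2 − 0.47 = 0.73 V.
k_p = μ_pC_ox · (W/L) = 3.888 mA/V².
Assume saturation: I_D = ½ k_p V_ov² = 0.5 × 3.888 × 0.73² = 1.04 mA, giving V_SD = V_DD − I_D R_D = 3.24 − 1.04 × 5 = -1.94 V.
But -1.94 V < V_ov = 0.73 V, so the device is actually in triode.
In triode I_D = k_p[V_ov V_SD − ½ V_SD²] and I_D = (V_DD − V_SD)/R_D. Equating: 9.72 V_SD² − 15.19 V_SD + 3.24 = 0, giving V_SD = 0.255 V (the root below V_ov).
I_D = (3.24 − 0.255) / 5 = 0.597 mA.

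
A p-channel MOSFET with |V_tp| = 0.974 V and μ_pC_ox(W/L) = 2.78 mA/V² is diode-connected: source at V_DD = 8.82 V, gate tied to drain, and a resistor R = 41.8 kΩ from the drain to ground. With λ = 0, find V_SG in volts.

V_SG = 1.33 V

With gate tied to drain, V_SG = V_SD ≥ V_SG − |V_tp|, so the device is in saturation.
KCL at the drain: ½ k_p (V_SG − |V_tp|)² = (V_DD − V_SG)/R.
Let x = V_SG − 0.974. Then 58.1 x² + x − 7.846 = 0, giving x = 0.359 V (positive root), so V_SG = 1.33 V.
I_D = (V_DD − V_SG)/R = (8.82 − 1.33) / 41.8 = 0.179 mA.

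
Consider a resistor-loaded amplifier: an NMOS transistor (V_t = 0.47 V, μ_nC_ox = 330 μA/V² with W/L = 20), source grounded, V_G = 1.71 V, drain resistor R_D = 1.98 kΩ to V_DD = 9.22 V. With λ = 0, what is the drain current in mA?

V_GS = V_G = 1.71 V, so V_ov = 1.71 − 0.47 = 1.24 V.
k_n = μ_nC_ox · (W/L) = 6.6 mA/V².
Assume saturation: I_D = ½ k_n V_ov² = 0.5 × 6.6 × 1.24² = 5.07 mA, giving V_DS = V_DD − I_D R_D = 9.22 − 5.07 × 1.98 = -0.827 V.
But -0.827 V < V_ov = 1.24 V, so the device is actually in triode.
In triode I_D = k_n[V_ov V_DS − ½ V_DS²] and I_D = (V_DD − V_DS)/R_D. Equating: 6.53 V_DS² − 17.2 V_DS + 9.22 = 0, giving V_DS = 0.749 V (the root below V_ov).
I_D = (9.22 − 0.749) / 1.98 = 4.28 mA.

I_D = 4.28 mA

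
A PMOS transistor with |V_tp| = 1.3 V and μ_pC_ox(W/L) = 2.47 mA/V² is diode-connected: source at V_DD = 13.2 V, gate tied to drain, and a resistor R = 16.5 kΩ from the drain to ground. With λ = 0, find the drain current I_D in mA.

I_D = 0.676 mA

With gate tied to drain, V_SG = V_SD ≥ V_SG − |V_tp|, so the device is in saturation.
KCL at the drain: ½ k_p (V_SG − |V_tp|)² = (V_DD − V_SG)/R.
Let x = V_SG − 1.3. Then 20.4 x² + x − 11.9 = 0, giving x = 0.74 V (positive root), so V_SG = 2.04 V.
I_D = (V_DD − V_SG)/R = (13.2 − 2.04) / 16.5 = 0.676 mA.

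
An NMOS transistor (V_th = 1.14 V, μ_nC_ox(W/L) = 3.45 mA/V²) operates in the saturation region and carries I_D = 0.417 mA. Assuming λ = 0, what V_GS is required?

V_GS = 1.63 V

In saturation I_D = ½ k_n (V_GS − V_th)², so V_GS − V_th = √(2 I_D / k_n) = √(2 × 0.417 / 3.45) = 0.492 V.
V_GS = 1.14 + 0.492 = 1.63 V.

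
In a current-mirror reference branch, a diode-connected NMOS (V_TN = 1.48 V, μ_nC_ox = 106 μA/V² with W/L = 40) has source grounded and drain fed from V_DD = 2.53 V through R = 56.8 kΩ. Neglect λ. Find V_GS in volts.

V_GS = 1.57 V

With gate tied to drain, V_GS = V_DS ≥ V_GS − V_TN, so the device is in saturation.
k_n = μ_nC_ox · (W/L) = 4.24 mA/V².
KCL at the drain: ½ k_n (V_GS − V_TN)² = (V_DD − V_GS)/R.
Let x = V_GS − 1.48. Then 120 x² + x − 1.05 = 0, giving x = 0.0893 V (positive root), so V_GS = 1.57 V.
I_D = (V_DD − V_GS)/R = (2.53 − 1.57) / 56.8 = 0.0169 mA.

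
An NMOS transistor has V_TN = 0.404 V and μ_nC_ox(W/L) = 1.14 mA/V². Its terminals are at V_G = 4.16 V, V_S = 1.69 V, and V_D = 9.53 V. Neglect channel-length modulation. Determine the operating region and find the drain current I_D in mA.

V_GS = V_G − V_S = 4.16 − 1.69 = 2.47 V; V_DS = V_D − V_S = 9.53 − 1.69 = 7.84 V.
V_ov = V_GS − V_TN = 2.47 − 0.404 = 2.07 V.
Since V_DS = 7.84 V ≥ V_ov = 2.07 V, the device is in saturation.
I_D = ½ k_n V_ov² = 0.5 × 1.14 × 2.07² = 2.43 mA.

Saturation; I_D = 2.43 mA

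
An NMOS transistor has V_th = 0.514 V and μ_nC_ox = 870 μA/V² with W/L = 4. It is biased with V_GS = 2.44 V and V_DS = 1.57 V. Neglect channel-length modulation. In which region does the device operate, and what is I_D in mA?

k_n = μ_nC_ox · (W/L) = 3.48 mA/V².
V_ov = V_GS − V_th = 2.44 − 0.514 = 1.93 V.
Since V_DS = 1.57 V < V_ov = 1.93 V, the device is in the triode region.
I_D = k_n [V_ov · V_DS − ½ V_DS²] = 3.48 × [1.93 × 1.57 − 0.5 × 1.57²] = 6.23 mA.

Triode; I_D = 6.23 mA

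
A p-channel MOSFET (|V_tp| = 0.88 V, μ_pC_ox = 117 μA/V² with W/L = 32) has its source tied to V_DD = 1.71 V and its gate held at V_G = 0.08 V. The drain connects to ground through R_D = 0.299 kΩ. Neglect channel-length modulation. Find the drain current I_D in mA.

I_D = 1.05 mA

V_SG = V_DD − V_G = 1.71 − 0.08 = 1.63 V, so V_ov = 1.63 − 0.88 = 0.75 V.
k_p = μ_pC_ox · (W/L) = 3.744 mA/V².
Assume saturation: I_D = ½ k_p V_ov² = 0.5 × 3.744 × 0.75² = 1.05 mA, giving V_SD = V_DD − I_D R_D = 1.71 − 1.05 × 0.299 = 1.4 V.
V_SD = 1.4 V ≥ V_ov = 0.75 V, confirming saturation.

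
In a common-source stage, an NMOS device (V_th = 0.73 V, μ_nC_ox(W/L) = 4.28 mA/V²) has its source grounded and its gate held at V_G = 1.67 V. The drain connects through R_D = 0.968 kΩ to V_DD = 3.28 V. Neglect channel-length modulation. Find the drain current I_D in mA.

I_D = 1.89 mA

V_GS = V_G = 1.67 V, so V_ov = 1.67 − 0.73 = 0.94 V.
Assume saturation: I_D = ½ k_n V_ov² = 0.5 × 4.28 × 0.94² = 1.89 mA, giving V_DS = V_DD − I_D R_D = 3.28 − 1.89 × 0.968 = 1.45 V.
V_DS = 1.45 V ≥ V_ov = 0.94 V, confirming saturation.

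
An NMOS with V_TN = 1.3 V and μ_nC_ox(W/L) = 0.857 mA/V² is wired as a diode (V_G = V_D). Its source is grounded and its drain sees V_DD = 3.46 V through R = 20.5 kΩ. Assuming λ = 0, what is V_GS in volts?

With gate tied to drain, V_GS = V_DS ≥ V_GS − V_TN, so the device is in saturation.
KCL at the drain: ½ k_n (V_GS − V_TN)² = (V_DD − V_GS)/R.
Let x = V_GS − 1.3. Then 8.78 x² + x − 2.16 = 0, giving x = 0.442 V (positive root), so V_GS = 1.74 V.
I_D = (V_DD − V_GS)/R = (3.46 − 1.74) / 20.5 = 0.0838 mA.

V_GS = 1.74 V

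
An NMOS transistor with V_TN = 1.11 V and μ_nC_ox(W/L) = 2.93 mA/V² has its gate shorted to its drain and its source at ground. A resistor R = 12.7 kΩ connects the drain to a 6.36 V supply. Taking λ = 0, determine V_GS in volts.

V_GS = 1.62 V

With gate tied to drain, V_GS = V_DS ≥ V_GS − V_TN, so the device is in saturation.
KCL at the drain: ½ k_n (V_GS − V_TN)² = (V_DD − V_GS)/R.
Let x = V_GS − 1.11. Then 18.6 x² + x − 5.25 = 0, giving x = 0.505 V (positive root), so V_GS = 1.62 V.
I_D = (V_DD − V_GS)/R = (6.36 − 1.62) / 12.7 = 0.374 mA.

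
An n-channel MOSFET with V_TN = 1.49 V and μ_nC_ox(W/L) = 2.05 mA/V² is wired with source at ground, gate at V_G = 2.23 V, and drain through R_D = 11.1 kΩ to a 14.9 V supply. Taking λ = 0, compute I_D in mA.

I_D = 0.561 mA

V_GS = V_G = 2.23 V, so V_ov = 2.23 − 1.49 = 0.74 V.
Assume saturation: I_D = ½ k_n V_ov² = 0.5 × 2.05 × 0.74² = 0.561 mA, giving V_DS = V_DD − I_D R_D = 14.9 − 0.561 × 11.1 = 8.67 V.
V_DS = 8.67 V ≥ V_ov = 0.74 V, confirming saturation.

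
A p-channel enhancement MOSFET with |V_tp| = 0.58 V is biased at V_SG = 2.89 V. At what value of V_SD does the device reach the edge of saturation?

V_SD,sat = 2.31 V

The boundary between triode and saturation is V_SD = V_SG − |V_tp| = V_ov.
V_ov = 2.89 − 0.58 = 2.31 V.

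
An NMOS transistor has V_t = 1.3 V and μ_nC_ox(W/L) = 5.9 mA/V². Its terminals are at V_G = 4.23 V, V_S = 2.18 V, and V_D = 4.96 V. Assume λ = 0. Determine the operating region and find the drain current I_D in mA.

Saturation; I_D = 1.66 mA

V_GS = V_G − V_S = 4.23 − 2.18 = 2.05 V; V_DS = V_D − V_S = 4.96 − 2.18 = 2.78 V.
V_ov = V_GS − V_t = 2.05 − 1.3 = 0.75 V.
Since V_DS = 2.78 V ≥ V_ov = 0.75 V, the device is in saturation.
I_D = ½ k_n V_ov² = 0.5 × 5.9 × 0.75² = 1.66 mA.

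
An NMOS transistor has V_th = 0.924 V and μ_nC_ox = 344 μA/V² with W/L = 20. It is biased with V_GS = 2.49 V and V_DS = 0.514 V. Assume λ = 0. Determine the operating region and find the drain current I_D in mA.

k_n = μ_nC_ox · (W/L) = 6.88 mA/V².
V_ov = V_GS − V_th = 2.49 − 0.924 = 1.57 V.
Since V_DS = 0.514 V < V_ov = 1.57 V, the device is in the triode region.
I_D = k_n [V_ov · V_DS − ½ V_DS²] = 6.88 × [1.57 × 0.514 − 0.5 × 0.514²] = 4.63 mA.

Triode; I_D = 4.63 mA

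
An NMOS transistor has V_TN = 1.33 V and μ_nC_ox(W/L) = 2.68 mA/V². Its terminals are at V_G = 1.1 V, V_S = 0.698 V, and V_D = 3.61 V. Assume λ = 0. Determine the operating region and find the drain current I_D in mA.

V_GS = V_G − V_S = 1.1 − 0.698 = 0.402 V; V_DS = V_D − V_S = 3.61 − 0.698 = 2.91 V.
V_GS = 0.402 V < V_TN = 1.33 V, so the transistor is in cutoff.

Cutoff; I_D = 0 mA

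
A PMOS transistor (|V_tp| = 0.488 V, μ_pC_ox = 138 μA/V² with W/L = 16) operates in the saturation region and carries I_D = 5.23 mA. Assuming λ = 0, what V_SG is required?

V_SG = 2.66 V

k_p = μ_pC_ox · (W/L) = 2.208 mA/V².
In saturation I_D = ½ k_p (V_SG − |V_tp|)², so V_SG − |V_tp| = √(2 I_D / k_p) = √(2 × 5.23 / 2.208) = 2.18 V.
V_SG = 0.488 + 2.18 = 2.66 V.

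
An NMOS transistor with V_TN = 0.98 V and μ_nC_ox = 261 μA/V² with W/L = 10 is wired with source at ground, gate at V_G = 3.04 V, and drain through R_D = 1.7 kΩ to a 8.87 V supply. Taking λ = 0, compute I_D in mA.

I_D = 4.52 mA

V_GS = V_G = 3.04 V, so V_ov = 3.04 − 0.98 = 2.06 V.
k_n = μ_nC_ox · (W/L) = 2.61 mA/V².
Assume saturation: I_D = ½ k_n V_ov² = 0.5 × 2.61 × 2.06² = 5.54 mA, giving V_DS = V_DD − I_D R_D = 8.87 − 5.54 × 1.7 = -0.544 V.
But -0.544 V < V_ov = 2.06 V, so the device is actually in triode.
In triode I_D = k_n[V_ov V_DS − ½ V_DS²] and I_D = (V_DD − V_DS)/R_D. Equating: 2.22 V_DS² − 10.14 V_DS + 8.87 = 0, giving V_DS = 1.18 V (the root below V_ov).
I_D = (8.87 − 1.18) / 1.7 = 4.52 mA.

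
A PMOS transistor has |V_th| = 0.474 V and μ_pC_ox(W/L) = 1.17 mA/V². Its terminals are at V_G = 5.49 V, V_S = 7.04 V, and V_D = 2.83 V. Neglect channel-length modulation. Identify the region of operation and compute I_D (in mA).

Saturation; I_D = 0.677 mA

V_SG = V_S − V_G = 7.04 − 5.49 = 1.55 V; V_SD = V_S − V_D = 7.04 − 2.83 = 4.21 V.
V_ov = V_SG − |V_th| = 1.55 − 0.474 = 1.08 V.
Since V_SD = 4.21 V ≥ V_ov = 1.08 V, the device is in saturation.
I_D = ½ k_p V_ov² = 0.5 × 1.17 × 1.08² = 0.677 mA.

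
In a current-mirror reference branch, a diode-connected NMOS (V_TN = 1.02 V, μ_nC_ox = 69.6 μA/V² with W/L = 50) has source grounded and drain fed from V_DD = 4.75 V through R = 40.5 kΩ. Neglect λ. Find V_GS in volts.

With gate tied to drain, V_GS = V_DS ≥ V_GS − V_TN, so the device is in saturation.
k_n = μ_nC_ox · (W/L) = 3.48 mA/V².
KCL at the drain: ½ k_n (V_GS − V_TN)² = (V_DD − V_GS)/R.
Let x = V_GS − 1.02. Then 70.5 x² + x − 3.73 = 0, giving x = 0.223 V (positive root), so V_GS = 1.24 V.
I_D = (V_DD − V_GS)/R = (4.75 − 1.24) / 40.5 = 0.0866 mA.

V_GS = 1.24 V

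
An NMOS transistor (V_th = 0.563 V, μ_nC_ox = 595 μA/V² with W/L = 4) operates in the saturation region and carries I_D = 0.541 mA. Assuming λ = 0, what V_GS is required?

k_n = μ_nC_ox · (W/L) = 2.38 mA/V².
In saturation I_D = ½ k_n (V_GS − V_th)², so V_GS − V_th = √(2 I_D / k_n) = √(2 × 0.541 / 2.38) = 0.674 V.
V_GS = 0.563 + 0.674 = 1.24 V.

V_GS = 1.24 V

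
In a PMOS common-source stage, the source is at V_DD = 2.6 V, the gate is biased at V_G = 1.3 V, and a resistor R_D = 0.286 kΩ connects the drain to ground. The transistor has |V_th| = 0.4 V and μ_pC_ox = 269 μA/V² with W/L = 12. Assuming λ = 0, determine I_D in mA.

I_D = 1.31 mA

V_SG = V_DD − V_G = 2.6 − 1.3 = 1.3 V, so V_ov = 1.3 − 0.4 = 0.9 V.
k_p = μ_pC_ox · (W/L) = 3.228 mA/V².
Assume saturation: I_D = ½ k_p V_ov² = 0.5 × 3.228 × 0.9² = 1.31 mA, giving V_SD = V_DD − I_D R_D = 2.6 − 1.31 × 0.286 = 2.23 V.
V_SD = 2.23 V ≥ V_ov = 0.9 V, confirming saturation.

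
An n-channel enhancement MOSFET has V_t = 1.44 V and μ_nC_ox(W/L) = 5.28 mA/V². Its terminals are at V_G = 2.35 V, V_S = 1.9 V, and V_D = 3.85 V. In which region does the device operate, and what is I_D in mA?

Cutoff; I_D = 0 mA

V_GS = V_G − V_S = 2.35 − 1.9 = 0.45 V; V_DS = V_D − V_S = 3.85 − 1.9 = 1.95 V.
V_GS = 0.45 V < V_t = 1.44 V, so the transistor is in cutoff.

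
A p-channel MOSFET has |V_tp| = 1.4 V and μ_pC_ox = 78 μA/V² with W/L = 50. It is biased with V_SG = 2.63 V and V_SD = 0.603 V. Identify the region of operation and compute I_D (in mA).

Triode; I_D = 2.18 mA

k_p = μ_pC_ox · (W/L) = 3.9 mA/V².
V_ov = V_SG − |V_tp| = 2.63 − 1.4 = 1.23 V.
Since V_SD = 0.603 V < V_ov = 1.23 V, the device is in the triode region.
I_D = k_p [V_ov · V_SD − ½ V_SD²] = 3.9 × [1.23 × 0.603 − 0.5 × 0.603²] = 2.18 mA.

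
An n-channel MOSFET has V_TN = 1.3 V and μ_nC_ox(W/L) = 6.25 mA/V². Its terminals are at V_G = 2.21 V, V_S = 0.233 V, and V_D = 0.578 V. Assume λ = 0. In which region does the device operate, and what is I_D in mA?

V_GS = V_G − V_S = 2.21 − 0.233 = 1.98 V; V_DS = V_D − V_S = 0.578 − 0.233 = 0.345 V.
V_ov = V_GS − V_TN = 1.98 − 1.3 = 0.677 V.
Since V_DS = 0.345 V < V_ov = 0.677 V, the device is in the triode region.
I_D = k_n [V_ov · V_DS − ½ V_DS²] = 6.25 × [0.677 × 0.345 − 0.5 × 0.345²] = 1.09 mA.

Triode; I_D = 1.09 mA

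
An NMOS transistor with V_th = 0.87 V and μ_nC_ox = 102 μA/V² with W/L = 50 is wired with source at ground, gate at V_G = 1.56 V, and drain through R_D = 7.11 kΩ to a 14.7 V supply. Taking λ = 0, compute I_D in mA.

I_D = 1.21 mA

V_GS = V_G = 1.56 V, so V_ov = 1.56 − 0.87 = 0.69 V.
k_n = μ_nC_ox · (W/L) = 5.1 mA/V².
Assume saturation: I_D = ½ k_n V_ov² = 0.5 × 5.1 × 0.69² = 1.21 mA, giving V_DS = V_DD − I_D R_D = 14.7 − 1.21 × 7.11 = 6.07 V.
V_DS = 6.07 V ≥ V_ov = 0.69 V, confirming saturation.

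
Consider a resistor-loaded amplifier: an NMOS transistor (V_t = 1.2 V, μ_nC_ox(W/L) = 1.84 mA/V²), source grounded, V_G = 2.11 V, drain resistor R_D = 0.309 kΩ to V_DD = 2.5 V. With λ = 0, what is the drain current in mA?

I_D = 0.762 mA

V_GS = V_G = 2.11 V, so V_ov = 2.11 − 1.2 = 0.91 V.
Assume saturation: I_D = ½ k_n V_ov² = 0.5 × 1.84 × 0.91² = 0.762 mA, giving V_DS = V_DD − I_D R_D = 2.5 − 0.762 × 0.309 = 2.26 V.
V_DS = 2.26 V ≥ V_ov = 0.91 V, confirming saturation.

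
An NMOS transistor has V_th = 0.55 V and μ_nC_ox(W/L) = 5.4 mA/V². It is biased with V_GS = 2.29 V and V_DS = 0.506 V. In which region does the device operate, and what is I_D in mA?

V_ov = V_GS − V_th = 2.29 − 0.55 = 1.74 V.
Since V_DS = 0.506 V < V_ov = 1.74 V, the device is in the triode region.
I_D = k_n [V_ov · V_DS − ½ V_DS²] = 5.4 × [1.74 × 0.506 − 0.5 × 0.506²] = 4.06 mA.

Triode; I_D = 4.06 mA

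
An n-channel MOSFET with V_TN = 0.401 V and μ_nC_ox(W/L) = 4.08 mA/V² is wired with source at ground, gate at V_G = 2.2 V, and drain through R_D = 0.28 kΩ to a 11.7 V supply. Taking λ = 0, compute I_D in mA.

V_GS = V_G = 2.2 V, so V_ov = 2.2 − 0.401 = 1.8 V.
Assume saturation: I_D = ½ k_n V_ov² = 0.5 × 4.08 × 1.8² = 6.6 mA, giving V_DS = V_DD − I_D R_D = 11.7 − 6.6 × 0.28 = 9.85 V.
V_DS = 9.85 V ≥ V_ov = 1.8 V, confirming saturation.

I_D = 6.60 mA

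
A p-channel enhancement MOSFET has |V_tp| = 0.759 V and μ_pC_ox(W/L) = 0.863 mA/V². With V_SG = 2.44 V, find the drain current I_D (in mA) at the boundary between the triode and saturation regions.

I_D = 1.22 mA

At the boundary V_SD = V_ov = V_SG − |V_tp| = 2.44 − 0.759 = 1.68 V.
I_D = ½ k_p V_ov² = 0.5 × 0.863 × 1.68² = 1.22 mA.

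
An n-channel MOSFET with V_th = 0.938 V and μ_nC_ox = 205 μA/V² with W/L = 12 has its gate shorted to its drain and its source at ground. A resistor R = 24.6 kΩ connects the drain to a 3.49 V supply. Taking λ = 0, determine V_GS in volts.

V_GS = 1.21 V

With gate tied to drain, V_GS = V_DS ≥ V_GS − V_th, so the device is in saturation.
k_n = μ_nC_ox · (W/L) = 2.46 mA/V².
KCL at the drain: ½ k_n (V_GS − V_th)² = (V_DD − V_GS)/R.
Let x = V_GS − 0.938. Then 30.3 x² + x − 2.552 = 0, giving x = 0.274 V (positive root), so V_GS = 1.21 V.
I_D = (V_DD − V_GS)/R = (3.49 − 1.21) / 24.6 = 0.0926 mA.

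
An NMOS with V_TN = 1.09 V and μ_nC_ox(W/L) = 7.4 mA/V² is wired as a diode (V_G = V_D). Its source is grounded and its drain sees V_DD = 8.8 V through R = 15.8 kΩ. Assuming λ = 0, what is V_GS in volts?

With gate tied to drain, V_GS = V_DS ≥ V_GS − V_TN, so the device is in saturation.
KCL at the drain: ½ k_n (V_GS − V_TN)² = (V_DD − V_GS)/R.
Let x = V_GS − 1.09. Then 58.5 x² + x − 7.71 = 0, giving x = 0.355 V (positive root), so V_GS = 1.44 V.
I_D = (V_DD − V_GS)/R = (8.8 − 1.44) / 15.8 = 0.466 mA.

V_GS = 1.44 V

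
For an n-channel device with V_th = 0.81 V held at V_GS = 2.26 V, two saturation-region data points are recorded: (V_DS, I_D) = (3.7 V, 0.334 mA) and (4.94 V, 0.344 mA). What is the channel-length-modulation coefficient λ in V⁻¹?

With V_GS fixed, I_D ∝ (1 + λ V_DS) in saturation, so I_D2/I_D1 = (1 + λ V_DS2)/(1 + λ V_DS1).
0.344/0.334 = 1.03 = (1 + 4.94 λ)/(1 + 3.7 λ).
Solving: λ (I_D1 V_DS2 − I_D2 V_DS1) = I_D2 − I_D1, so λ = (0.344 − 0.334) / (0.334 × 4.94 − 0.344 × 3.7) = 0.01 / 0.377 = 0.0265 V⁻¹.

λ = 0.0265 V⁻¹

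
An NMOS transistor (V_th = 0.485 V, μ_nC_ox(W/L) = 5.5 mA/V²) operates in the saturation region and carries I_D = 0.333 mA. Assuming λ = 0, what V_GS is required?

In saturation I_D = ½ k_n (V_GS − V_th)², so V_GS − V_th = √(2 I_D / k_n) = √(2 × 0.333 / 5.5) = 0.348 V.
V_GS = 0.485 + 0.348 = 0.833 V.

V_GS = 0.833 V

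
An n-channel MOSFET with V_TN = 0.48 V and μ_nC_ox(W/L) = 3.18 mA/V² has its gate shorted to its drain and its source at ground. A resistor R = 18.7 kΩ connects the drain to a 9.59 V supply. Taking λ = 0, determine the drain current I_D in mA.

I_D = 0.458 mA

With gate tied to drain, V_GS = V_DS ≥ V_GS − V_TN, so the device is in saturation.
KCL at the drain: ½ k_n (V_GS − V_TN)² = (V_DD − V_GS)/R.
Let x = V_GS − 0.48. Then 29.7 x² + x − 9.11 = 0, giving x = 0.537 V (positive root), so V_GS = 1.02 V.
I_D = (V_DD − V_GS)/R = (9.59 − 1.02) / 18.7 = 0.458 mA.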